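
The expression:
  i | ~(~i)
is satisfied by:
  {i: True}


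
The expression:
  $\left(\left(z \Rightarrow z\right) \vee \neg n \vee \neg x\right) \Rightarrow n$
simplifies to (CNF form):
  $n$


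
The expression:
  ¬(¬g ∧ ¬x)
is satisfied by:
  {x: True, g: True}
  {x: True, g: False}
  {g: True, x: False}


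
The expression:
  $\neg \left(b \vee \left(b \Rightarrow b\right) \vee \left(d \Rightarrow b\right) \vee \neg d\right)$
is never true.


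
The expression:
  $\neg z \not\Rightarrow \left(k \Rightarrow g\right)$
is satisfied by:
  {k: True, g: False, z: False}


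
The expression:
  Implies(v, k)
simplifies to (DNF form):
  k | ~v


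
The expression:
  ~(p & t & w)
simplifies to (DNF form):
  ~p | ~t | ~w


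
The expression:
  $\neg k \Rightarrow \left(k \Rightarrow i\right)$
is always true.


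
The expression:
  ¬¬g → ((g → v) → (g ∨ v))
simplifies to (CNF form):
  True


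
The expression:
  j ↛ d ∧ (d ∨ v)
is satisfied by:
  {j: True, v: True, d: False}


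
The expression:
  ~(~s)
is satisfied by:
  {s: True}


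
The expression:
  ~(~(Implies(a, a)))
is always true.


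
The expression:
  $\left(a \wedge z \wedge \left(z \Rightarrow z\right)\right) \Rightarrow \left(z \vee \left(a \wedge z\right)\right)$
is always true.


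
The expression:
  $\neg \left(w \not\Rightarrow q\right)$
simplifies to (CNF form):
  $q \vee \neg w$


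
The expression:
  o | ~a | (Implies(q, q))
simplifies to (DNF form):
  True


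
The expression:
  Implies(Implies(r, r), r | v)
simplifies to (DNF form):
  r | v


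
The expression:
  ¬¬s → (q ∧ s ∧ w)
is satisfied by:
  {w: True, q: True, s: False}
  {w: True, q: False, s: False}
  {q: True, w: False, s: False}
  {w: False, q: False, s: False}
  {w: True, s: True, q: True}


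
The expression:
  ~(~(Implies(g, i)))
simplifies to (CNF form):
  i | ~g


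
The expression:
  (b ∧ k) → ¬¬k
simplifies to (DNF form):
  True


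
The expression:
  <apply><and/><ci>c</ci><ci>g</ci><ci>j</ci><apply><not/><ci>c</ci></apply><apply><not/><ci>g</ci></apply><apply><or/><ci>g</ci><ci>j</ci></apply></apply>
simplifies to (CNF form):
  <false/>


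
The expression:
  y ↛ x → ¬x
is always true.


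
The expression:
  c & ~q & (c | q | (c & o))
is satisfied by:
  {c: True, q: False}


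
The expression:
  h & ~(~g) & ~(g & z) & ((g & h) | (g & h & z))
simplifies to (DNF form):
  g & h & ~z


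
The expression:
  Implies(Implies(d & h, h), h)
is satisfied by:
  {h: True}


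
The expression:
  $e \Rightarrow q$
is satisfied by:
  {q: True, e: False}
  {e: False, q: False}
  {e: True, q: True}


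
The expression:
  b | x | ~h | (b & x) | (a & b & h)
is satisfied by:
  {b: True, x: True, h: False}
  {b: True, x: False, h: False}
  {x: True, b: False, h: False}
  {b: False, x: False, h: False}
  {h: True, b: True, x: True}
  {h: True, b: True, x: False}
  {h: True, x: True, b: False}


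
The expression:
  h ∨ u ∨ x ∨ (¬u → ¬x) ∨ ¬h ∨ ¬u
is always true.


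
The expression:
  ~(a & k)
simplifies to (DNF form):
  ~a | ~k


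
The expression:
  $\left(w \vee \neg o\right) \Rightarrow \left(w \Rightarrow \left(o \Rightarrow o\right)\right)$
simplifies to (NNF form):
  $\text{True}$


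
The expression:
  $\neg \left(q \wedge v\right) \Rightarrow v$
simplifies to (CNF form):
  $v$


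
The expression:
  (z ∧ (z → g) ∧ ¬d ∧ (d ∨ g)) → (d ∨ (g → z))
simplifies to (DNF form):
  True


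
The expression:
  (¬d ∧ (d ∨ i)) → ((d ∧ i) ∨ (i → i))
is always true.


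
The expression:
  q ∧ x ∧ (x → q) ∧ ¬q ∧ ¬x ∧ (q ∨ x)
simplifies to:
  False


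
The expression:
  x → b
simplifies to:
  b ∨ ¬x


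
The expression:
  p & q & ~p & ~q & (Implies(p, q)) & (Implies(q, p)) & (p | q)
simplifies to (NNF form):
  False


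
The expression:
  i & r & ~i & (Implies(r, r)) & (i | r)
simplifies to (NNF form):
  False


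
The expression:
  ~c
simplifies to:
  ~c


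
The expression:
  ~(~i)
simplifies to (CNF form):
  i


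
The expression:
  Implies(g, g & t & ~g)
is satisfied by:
  {g: False}


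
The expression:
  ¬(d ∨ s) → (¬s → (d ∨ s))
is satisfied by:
  {d: True, s: True}
  {d: True, s: False}
  {s: True, d: False}


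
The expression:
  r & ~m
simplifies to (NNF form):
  r & ~m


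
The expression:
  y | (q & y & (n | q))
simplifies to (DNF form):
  y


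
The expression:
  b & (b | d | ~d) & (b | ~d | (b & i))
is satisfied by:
  {b: True}


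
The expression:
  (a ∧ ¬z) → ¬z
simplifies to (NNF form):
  True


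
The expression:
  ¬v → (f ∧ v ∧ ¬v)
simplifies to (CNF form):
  v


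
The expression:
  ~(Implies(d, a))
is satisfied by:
  {d: True, a: False}


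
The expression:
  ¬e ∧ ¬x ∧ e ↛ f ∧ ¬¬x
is never true.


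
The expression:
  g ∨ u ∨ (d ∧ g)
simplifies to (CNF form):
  g ∨ u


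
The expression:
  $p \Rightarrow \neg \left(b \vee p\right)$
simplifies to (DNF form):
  $\neg p$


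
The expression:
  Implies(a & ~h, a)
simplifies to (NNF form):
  True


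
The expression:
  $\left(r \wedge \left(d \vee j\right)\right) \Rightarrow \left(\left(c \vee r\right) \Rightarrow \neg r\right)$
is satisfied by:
  {d: False, r: False, j: False}
  {j: True, d: False, r: False}
  {d: True, j: False, r: False}
  {j: True, d: True, r: False}
  {r: True, j: False, d: False}


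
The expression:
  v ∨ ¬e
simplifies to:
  v ∨ ¬e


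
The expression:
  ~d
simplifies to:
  ~d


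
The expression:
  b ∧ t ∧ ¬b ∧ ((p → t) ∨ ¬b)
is never true.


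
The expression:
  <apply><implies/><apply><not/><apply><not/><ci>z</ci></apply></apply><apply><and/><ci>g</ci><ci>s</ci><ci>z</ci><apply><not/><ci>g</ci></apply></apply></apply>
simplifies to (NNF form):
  <apply><not/><ci>z</ci></apply>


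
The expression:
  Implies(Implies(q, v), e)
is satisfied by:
  {e: True, q: True, v: False}
  {e: True, q: False, v: False}
  {e: True, v: True, q: True}
  {e: True, v: True, q: False}
  {q: True, v: False, e: False}


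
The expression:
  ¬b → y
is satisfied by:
  {y: True, b: True}
  {y: True, b: False}
  {b: True, y: False}


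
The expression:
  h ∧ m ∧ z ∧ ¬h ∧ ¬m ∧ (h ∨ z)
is never true.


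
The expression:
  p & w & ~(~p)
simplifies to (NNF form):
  p & w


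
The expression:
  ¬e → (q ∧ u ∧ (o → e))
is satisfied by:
  {e: True, q: True, u: True, o: False}
  {e: True, q: True, u: False, o: False}
  {e: True, u: True, q: False, o: False}
  {e: True, u: False, q: False, o: False}
  {o: True, e: True, q: True, u: True}
  {o: True, e: True, q: True, u: False}
  {o: True, e: True, q: False, u: True}
  {o: True, e: True, q: False, u: False}
  {q: True, u: True, e: False, o: False}


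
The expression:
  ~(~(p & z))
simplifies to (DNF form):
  p & z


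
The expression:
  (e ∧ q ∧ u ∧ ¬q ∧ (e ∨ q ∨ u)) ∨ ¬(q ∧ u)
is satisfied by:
  {u: False, q: False}
  {q: True, u: False}
  {u: True, q: False}


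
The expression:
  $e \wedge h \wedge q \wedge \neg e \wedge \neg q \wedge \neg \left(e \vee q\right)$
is never true.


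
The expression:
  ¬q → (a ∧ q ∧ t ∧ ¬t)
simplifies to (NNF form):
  q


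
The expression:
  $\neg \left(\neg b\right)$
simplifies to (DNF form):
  $b$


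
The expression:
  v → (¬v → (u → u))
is always true.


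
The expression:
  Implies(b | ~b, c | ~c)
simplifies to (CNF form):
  True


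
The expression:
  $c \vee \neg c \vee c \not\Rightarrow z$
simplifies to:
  $\text{True}$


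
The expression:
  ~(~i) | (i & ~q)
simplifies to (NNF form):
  i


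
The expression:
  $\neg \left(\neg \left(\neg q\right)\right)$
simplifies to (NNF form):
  $\neg q$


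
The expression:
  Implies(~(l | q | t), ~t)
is always true.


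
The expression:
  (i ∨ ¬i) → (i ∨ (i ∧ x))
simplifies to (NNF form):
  i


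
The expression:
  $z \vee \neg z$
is always true.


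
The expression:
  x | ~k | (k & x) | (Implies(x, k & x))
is always true.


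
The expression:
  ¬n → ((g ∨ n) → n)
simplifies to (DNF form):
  n ∨ ¬g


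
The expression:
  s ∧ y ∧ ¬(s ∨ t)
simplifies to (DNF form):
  False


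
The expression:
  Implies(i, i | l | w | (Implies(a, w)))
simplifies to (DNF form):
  True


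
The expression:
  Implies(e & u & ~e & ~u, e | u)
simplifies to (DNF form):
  True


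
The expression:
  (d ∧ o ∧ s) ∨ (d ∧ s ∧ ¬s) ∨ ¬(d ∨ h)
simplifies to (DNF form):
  (d ∧ ¬d) ∨ (¬d ∧ ¬h) ∨ (d ∧ o ∧ s) ∨ (d ∧ o ∧ ¬d) ∨ (d ∧ s ∧ ¬d) ∨ (o ∧ s ∧ ¬h) ∨ (o ∧ ¬d ∧ ¬h) ∨ (s ∧ ¬d ∧ ¬h)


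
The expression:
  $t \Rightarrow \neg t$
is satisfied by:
  {t: False}


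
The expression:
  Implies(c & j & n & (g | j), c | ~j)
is always true.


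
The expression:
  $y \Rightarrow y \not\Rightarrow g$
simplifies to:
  $\neg g \vee \neg y$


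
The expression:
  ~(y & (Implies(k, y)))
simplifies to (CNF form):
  ~y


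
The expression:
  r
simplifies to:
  r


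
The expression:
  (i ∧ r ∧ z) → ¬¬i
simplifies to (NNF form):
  True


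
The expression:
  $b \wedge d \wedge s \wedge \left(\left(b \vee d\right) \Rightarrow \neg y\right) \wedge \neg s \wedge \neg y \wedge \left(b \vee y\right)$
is never true.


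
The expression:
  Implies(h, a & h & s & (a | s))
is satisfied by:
  {a: True, s: True, h: False}
  {a: True, s: False, h: False}
  {s: True, a: False, h: False}
  {a: False, s: False, h: False}
  {a: True, h: True, s: True}


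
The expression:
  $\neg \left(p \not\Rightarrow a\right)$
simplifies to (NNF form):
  $a \vee \neg p$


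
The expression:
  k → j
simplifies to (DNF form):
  j ∨ ¬k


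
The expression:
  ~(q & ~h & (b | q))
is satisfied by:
  {h: True, q: False}
  {q: False, h: False}
  {q: True, h: True}


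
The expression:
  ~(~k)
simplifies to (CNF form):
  k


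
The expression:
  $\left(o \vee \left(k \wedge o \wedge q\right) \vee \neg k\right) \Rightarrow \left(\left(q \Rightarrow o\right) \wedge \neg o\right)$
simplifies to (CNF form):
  $\neg o \wedge \left(k \vee \neg q\right)$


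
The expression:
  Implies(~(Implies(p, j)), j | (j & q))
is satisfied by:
  {j: True, p: False}
  {p: False, j: False}
  {p: True, j: True}


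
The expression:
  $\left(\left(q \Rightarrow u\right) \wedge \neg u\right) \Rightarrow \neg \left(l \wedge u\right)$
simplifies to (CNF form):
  $\text{True}$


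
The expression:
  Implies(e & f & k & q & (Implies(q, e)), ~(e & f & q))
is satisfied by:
  {k: False, q: False, e: False, f: False}
  {f: True, k: False, q: False, e: False}
  {e: True, k: False, q: False, f: False}
  {f: True, e: True, k: False, q: False}
  {q: True, f: False, k: False, e: False}
  {f: True, q: True, k: False, e: False}
  {e: True, q: True, f: False, k: False}
  {f: True, e: True, q: True, k: False}
  {k: True, e: False, q: False, f: False}
  {f: True, k: True, e: False, q: False}
  {e: True, k: True, f: False, q: False}
  {f: True, e: True, k: True, q: False}
  {q: True, k: True, e: False, f: False}
  {f: True, q: True, k: True, e: False}
  {e: True, q: True, k: True, f: False}


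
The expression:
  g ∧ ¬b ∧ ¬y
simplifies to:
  g ∧ ¬b ∧ ¬y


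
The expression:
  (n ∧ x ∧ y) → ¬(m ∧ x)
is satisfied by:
  {x: False, m: False, y: False, n: False}
  {n: True, x: False, m: False, y: False}
  {y: True, x: False, m: False, n: False}
  {n: True, y: True, x: False, m: False}
  {m: True, n: False, x: False, y: False}
  {n: True, m: True, x: False, y: False}
  {y: True, m: True, n: False, x: False}
  {n: True, y: True, m: True, x: False}
  {x: True, y: False, m: False, n: False}
  {n: True, x: True, y: False, m: False}
  {y: True, x: True, n: False, m: False}
  {n: True, y: True, x: True, m: False}
  {m: True, x: True, y: False, n: False}
  {n: True, m: True, x: True, y: False}
  {y: True, m: True, x: True, n: False}


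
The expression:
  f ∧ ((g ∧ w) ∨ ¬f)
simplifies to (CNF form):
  f ∧ g ∧ w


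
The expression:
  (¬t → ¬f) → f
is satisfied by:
  {f: True}


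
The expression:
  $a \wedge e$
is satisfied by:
  {a: True, e: True}


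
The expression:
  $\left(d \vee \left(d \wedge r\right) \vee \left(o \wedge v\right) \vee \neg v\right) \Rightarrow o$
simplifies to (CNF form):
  $\left(o \vee v\right) \wedge \left(o \vee \neg d\right)$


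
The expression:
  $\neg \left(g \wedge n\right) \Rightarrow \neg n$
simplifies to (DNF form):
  $g \vee \neg n$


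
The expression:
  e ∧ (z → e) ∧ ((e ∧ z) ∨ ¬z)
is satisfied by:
  {e: True}


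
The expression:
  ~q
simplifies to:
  ~q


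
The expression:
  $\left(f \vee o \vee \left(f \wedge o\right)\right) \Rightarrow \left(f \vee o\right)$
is always true.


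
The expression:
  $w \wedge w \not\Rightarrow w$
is never true.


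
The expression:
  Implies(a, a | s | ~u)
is always true.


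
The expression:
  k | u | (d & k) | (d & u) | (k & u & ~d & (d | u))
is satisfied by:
  {k: True, u: True}
  {k: True, u: False}
  {u: True, k: False}


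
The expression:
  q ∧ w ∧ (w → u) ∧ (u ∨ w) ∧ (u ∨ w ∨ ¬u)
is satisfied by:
  {u: True, w: True, q: True}


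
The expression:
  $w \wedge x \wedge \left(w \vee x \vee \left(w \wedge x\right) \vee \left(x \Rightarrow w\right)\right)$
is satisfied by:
  {w: True, x: True}


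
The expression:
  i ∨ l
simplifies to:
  i ∨ l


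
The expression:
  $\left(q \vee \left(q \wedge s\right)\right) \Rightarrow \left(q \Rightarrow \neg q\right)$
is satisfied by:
  {q: False}


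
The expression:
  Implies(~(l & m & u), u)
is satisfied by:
  {u: True}


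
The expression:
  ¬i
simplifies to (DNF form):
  ¬i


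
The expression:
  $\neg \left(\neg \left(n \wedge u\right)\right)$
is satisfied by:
  {u: True, n: True}


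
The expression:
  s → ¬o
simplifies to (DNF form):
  ¬o ∨ ¬s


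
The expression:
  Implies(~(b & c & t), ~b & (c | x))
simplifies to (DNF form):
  (c & t) | (c & ~b) | (x & ~b)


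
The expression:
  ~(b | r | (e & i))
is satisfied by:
  {e: False, i: False, r: False, b: False}
  {i: True, b: False, e: False, r: False}
  {e: True, b: False, i: False, r: False}


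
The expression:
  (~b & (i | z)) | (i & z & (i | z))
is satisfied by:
  {i: True, z: True, b: False}
  {i: True, z: False, b: False}
  {z: True, i: False, b: False}
  {i: True, b: True, z: True}


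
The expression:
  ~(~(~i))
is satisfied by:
  {i: False}


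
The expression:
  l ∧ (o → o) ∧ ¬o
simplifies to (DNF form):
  l ∧ ¬o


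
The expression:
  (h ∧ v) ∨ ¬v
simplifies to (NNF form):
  h ∨ ¬v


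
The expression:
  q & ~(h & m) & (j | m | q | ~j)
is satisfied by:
  {q: True, h: False, m: False}
  {m: True, q: True, h: False}
  {h: True, q: True, m: False}


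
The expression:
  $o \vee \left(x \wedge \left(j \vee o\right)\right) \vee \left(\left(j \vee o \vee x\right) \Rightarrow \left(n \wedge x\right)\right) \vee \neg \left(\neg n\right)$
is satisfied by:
  {n: True, o: True, x: False, j: False}
  {j: True, n: True, o: True, x: False}
  {n: True, o: True, x: True, j: False}
  {j: True, n: True, o: True, x: True}
  {n: True, x: False, o: False, j: False}
  {n: True, j: True, x: False, o: False}
  {n: True, x: True, o: False, j: False}
  {n: True, j: True, x: True, o: False}
  {o: True, j: False, x: False, n: False}
  {j: True, o: True, x: False, n: False}
  {o: True, x: True, j: False, n: False}
  {j: True, o: True, x: True, n: False}
  {j: False, x: False, o: False, n: False}
  {j: True, x: True, o: False, n: False}


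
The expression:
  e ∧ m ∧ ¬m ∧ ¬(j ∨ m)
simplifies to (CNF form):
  False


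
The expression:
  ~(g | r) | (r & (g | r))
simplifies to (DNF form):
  r | ~g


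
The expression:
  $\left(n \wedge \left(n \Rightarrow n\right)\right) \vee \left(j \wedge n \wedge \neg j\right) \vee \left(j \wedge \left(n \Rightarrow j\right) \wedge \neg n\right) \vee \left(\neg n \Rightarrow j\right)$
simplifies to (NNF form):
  $j \vee n$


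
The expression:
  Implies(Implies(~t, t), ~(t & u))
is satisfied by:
  {u: False, t: False}
  {t: True, u: False}
  {u: True, t: False}


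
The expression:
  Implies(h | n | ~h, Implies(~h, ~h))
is always true.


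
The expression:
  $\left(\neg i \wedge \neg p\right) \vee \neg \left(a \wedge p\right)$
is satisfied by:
  {p: False, a: False}
  {a: True, p: False}
  {p: True, a: False}


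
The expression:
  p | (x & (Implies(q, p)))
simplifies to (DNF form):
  p | (x & ~q)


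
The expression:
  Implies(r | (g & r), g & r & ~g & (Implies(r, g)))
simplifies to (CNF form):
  ~r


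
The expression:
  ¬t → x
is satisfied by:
  {x: True, t: True}
  {x: True, t: False}
  {t: True, x: False}


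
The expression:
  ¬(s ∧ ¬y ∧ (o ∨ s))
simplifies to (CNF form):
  y ∨ ¬s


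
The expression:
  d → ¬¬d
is always true.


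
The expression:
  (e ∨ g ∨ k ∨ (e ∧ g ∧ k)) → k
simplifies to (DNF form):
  k ∨ (¬e ∧ ¬g)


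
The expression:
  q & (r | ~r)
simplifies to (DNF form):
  q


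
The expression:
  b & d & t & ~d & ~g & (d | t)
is never true.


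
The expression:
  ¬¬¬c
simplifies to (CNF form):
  ¬c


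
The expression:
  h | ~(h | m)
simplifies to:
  h | ~m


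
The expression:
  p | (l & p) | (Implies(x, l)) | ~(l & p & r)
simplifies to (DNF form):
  True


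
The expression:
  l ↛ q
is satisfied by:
  {l: True, q: False}


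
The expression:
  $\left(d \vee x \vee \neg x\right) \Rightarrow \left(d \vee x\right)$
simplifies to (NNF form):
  $d \vee x$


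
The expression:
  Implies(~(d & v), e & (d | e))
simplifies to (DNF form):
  e | (d & v)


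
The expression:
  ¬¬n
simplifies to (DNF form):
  n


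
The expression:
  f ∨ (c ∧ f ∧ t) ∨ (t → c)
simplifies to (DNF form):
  c ∨ f ∨ ¬t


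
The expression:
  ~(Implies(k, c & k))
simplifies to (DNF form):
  k & ~c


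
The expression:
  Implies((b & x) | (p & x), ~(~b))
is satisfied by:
  {b: True, p: False, x: False}
  {p: False, x: False, b: False}
  {b: True, x: True, p: False}
  {x: True, p: False, b: False}
  {b: True, p: True, x: False}
  {p: True, b: False, x: False}
  {b: True, x: True, p: True}


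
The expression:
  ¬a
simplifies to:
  ¬a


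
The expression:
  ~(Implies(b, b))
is never true.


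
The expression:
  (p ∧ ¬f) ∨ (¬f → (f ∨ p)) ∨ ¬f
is always true.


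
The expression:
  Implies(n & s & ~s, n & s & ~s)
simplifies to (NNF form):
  True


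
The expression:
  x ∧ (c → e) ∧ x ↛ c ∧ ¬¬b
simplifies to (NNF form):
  b ∧ x ∧ ¬c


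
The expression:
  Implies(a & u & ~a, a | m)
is always true.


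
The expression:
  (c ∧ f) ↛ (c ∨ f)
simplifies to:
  False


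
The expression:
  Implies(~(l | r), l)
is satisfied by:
  {r: True, l: True}
  {r: True, l: False}
  {l: True, r: False}


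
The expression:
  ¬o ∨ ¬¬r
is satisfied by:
  {r: True, o: False}
  {o: False, r: False}
  {o: True, r: True}


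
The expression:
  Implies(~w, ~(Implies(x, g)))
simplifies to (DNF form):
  w | (x & ~g)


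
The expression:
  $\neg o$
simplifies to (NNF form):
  $\neg o$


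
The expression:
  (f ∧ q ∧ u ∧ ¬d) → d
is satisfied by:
  {d: True, u: False, q: False, f: False}
  {d: False, u: False, q: False, f: False}
  {f: True, d: True, u: False, q: False}
  {f: True, d: False, u: False, q: False}
  {d: True, q: True, f: False, u: False}
  {q: True, f: False, u: False, d: False}
  {f: True, q: True, d: True, u: False}
  {f: True, q: True, d: False, u: False}
  {d: True, u: True, f: False, q: False}
  {u: True, f: False, q: False, d: False}
  {d: True, f: True, u: True, q: False}
  {f: True, u: True, d: False, q: False}
  {d: True, q: True, u: True, f: False}
  {q: True, u: True, f: False, d: False}
  {f: True, q: True, u: True, d: True}


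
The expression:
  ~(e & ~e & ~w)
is always true.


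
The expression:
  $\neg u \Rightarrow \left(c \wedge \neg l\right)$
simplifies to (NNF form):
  $u \vee \left(c \wedge \neg l\right)$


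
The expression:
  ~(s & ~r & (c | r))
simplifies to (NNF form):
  r | ~c | ~s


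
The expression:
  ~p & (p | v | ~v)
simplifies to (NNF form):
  ~p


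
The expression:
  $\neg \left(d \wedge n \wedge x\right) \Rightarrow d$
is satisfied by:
  {d: True}


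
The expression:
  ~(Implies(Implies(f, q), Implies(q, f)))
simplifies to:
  q & ~f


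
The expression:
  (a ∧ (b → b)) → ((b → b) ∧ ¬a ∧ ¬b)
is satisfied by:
  {a: False}


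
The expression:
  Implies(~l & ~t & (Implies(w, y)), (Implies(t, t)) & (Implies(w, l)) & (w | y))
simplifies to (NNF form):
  l | t | (w & ~y) | (y & ~w)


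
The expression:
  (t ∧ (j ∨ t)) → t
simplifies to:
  True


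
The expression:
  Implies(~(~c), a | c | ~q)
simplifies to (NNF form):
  True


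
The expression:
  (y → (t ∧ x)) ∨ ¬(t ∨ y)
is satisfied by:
  {t: True, x: True, y: False}
  {t: True, x: False, y: False}
  {x: True, t: False, y: False}
  {t: False, x: False, y: False}
  {y: True, t: True, x: True}


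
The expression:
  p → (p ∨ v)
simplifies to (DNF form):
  True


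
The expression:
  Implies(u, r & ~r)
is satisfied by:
  {u: False}


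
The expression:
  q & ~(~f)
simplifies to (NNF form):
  f & q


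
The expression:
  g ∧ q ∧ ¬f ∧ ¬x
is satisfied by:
  {g: True, q: True, x: False, f: False}


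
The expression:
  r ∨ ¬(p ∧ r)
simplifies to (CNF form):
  True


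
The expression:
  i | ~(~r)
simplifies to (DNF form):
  i | r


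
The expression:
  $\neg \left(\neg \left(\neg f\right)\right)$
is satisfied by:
  {f: False}


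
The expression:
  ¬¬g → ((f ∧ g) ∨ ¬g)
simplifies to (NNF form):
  f ∨ ¬g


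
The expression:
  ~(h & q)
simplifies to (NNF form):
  ~h | ~q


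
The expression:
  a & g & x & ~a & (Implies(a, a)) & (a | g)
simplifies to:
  False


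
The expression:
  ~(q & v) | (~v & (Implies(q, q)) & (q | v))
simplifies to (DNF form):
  ~q | ~v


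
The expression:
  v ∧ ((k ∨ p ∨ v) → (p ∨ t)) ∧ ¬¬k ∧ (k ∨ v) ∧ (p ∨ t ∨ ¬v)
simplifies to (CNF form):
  k ∧ v ∧ (p ∨ t)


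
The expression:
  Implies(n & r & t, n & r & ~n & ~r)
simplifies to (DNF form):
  ~n | ~r | ~t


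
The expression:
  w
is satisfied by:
  {w: True}


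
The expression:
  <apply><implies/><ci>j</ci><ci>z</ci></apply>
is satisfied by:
  {z: True, j: False}
  {j: False, z: False}
  {j: True, z: True}


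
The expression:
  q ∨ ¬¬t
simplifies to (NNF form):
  q ∨ t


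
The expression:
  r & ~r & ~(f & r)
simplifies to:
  False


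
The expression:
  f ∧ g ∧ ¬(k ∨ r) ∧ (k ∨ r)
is never true.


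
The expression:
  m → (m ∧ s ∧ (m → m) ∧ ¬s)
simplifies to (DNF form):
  ¬m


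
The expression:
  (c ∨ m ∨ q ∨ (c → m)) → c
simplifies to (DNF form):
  c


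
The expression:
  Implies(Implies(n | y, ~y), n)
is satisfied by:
  {n: True, y: True}
  {n: True, y: False}
  {y: True, n: False}


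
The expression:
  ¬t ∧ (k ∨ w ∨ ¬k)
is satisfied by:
  {t: False}


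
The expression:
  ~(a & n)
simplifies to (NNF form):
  ~a | ~n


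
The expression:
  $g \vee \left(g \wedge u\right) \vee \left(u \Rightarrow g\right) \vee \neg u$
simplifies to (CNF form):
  $g \vee \neg u$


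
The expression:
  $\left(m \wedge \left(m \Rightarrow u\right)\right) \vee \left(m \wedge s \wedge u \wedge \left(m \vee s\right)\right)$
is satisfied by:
  {m: True, u: True}


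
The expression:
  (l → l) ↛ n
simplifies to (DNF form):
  ¬n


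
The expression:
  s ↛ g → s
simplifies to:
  True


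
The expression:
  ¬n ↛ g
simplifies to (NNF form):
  g ∨ ¬n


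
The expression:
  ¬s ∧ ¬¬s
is never true.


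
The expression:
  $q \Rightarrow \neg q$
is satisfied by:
  {q: False}


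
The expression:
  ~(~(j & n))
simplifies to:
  j & n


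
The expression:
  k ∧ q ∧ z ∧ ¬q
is never true.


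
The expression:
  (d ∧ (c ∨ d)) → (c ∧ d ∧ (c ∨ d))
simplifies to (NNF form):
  c ∨ ¬d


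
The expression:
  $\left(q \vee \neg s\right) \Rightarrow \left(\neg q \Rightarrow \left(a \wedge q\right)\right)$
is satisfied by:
  {q: True, s: True}
  {q: True, s: False}
  {s: True, q: False}


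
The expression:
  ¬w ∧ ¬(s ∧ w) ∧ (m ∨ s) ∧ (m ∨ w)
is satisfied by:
  {m: True, w: False}


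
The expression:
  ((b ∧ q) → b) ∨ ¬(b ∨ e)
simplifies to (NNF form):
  True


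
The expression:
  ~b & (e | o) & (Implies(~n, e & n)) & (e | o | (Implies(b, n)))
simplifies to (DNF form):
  (e & n & ~b) | (n & o & ~b)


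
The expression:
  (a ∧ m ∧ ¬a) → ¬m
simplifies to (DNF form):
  True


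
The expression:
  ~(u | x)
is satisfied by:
  {x: False, u: False}


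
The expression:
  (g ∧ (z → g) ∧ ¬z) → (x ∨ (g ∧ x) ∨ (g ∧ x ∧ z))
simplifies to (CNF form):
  x ∨ z ∨ ¬g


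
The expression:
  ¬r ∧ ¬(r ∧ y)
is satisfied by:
  {r: False}


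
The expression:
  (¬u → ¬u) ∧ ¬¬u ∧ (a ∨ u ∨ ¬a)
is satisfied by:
  {u: True}


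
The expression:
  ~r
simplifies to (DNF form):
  ~r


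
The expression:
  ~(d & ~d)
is always true.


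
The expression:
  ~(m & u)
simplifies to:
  ~m | ~u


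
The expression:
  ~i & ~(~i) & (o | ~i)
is never true.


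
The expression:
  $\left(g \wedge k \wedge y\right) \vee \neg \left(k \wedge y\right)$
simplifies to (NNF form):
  $g \vee \neg k \vee \neg y$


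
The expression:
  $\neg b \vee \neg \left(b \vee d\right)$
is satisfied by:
  {b: False}


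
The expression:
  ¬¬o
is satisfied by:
  {o: True}


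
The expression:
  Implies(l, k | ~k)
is always true.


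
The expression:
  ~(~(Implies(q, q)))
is always true.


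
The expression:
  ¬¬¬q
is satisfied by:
  {q: False}


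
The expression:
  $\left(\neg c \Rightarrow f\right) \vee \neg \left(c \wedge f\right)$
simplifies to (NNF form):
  $\text{True}$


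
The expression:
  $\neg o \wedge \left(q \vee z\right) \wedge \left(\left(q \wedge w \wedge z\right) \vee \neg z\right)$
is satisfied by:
  {w: True, q: True, o: False, z: False}
  {q: True, w: False, o: False, z: False}
  {z: True, w: True, q: True, o: False}


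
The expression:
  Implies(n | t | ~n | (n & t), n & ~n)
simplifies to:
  False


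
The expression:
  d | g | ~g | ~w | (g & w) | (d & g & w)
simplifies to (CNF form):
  True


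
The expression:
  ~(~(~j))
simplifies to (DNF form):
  ~j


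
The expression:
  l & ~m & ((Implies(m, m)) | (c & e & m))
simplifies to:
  l & ~m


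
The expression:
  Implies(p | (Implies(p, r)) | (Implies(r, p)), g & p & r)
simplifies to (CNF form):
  g & p & r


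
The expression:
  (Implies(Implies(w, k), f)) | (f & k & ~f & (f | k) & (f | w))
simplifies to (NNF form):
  f | (w & ~k)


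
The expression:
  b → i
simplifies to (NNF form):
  i ∨ ¬b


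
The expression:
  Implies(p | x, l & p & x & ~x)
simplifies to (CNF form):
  ~p & ~x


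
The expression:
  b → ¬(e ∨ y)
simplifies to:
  (¬e ∧ ¬y) ∨ ¬b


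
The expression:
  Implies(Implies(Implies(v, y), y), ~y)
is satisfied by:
  {y: False}


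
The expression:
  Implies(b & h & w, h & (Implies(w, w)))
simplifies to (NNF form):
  True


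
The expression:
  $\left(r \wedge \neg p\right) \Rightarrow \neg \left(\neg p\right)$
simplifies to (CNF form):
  $p \vee \neg r$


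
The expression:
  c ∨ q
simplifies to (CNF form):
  c ∨ q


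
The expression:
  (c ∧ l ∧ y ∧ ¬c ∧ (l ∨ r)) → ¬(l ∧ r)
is always true.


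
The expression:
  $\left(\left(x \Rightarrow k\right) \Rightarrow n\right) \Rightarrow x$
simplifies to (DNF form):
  $x \vee \neg n$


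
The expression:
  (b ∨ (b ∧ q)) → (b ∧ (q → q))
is always true.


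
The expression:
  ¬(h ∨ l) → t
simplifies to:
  h ∨ l ∨ t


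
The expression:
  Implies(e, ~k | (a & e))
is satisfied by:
  {a: True, k: False, e: False}
  {k: False, e: False, a: False}
  {e: True, a: True, k: False}
  {e: True, k: False, a: False}
  {a: True, k: True, e: False}
  {k: True, a: False, e: False}
  {e: True, k: True, a: True}


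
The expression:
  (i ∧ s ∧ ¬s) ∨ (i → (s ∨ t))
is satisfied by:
  {t: True, s: True, i: False}
  {t: True, s: False, i: False}
  {s: True, t: False, i: False}
  {t: False, s: False, i: False}
  {i: True, t: True, s: True}
  {i: True, t: True, s: False}
  {i: True, s: True, t: False}


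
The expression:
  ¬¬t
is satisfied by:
  {t: True}


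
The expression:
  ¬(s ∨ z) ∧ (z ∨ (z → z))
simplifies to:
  ¬s ∧ ¬z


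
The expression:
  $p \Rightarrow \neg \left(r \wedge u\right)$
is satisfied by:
  {u: False, p: False, r: False}
  {r: True, u: False, p: False}
  {p: True, u: False, r: False}
  {r: True, p: True, u: False}
  {u: True, r: False, p: False}
  {r: True, u: True, p: False}
  {p: True, u: True, r: False}


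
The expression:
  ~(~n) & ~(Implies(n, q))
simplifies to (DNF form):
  n & ~q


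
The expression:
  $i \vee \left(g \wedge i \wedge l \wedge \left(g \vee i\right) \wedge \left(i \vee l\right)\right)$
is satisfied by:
  {i: True}


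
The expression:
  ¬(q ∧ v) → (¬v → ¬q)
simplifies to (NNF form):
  v ∨ ¬q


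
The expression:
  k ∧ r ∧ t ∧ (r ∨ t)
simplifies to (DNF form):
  k ∧ r ∧ t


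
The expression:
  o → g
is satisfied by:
  {g: True, o: False}
  {o: False, g: False}
  {o: True, g: True}


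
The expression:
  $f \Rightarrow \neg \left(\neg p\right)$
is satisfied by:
  {p: True, f: False}
  {f: False, p: False}
  {f: True, p: True}


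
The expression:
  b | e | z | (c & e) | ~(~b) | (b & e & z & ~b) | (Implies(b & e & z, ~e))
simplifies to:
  True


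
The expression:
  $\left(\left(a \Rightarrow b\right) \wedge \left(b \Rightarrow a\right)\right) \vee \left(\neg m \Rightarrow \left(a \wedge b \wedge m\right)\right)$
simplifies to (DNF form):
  $m \vee \left(a \wedge b\right) \vee \left(\neg a \wedge \neg b\right)$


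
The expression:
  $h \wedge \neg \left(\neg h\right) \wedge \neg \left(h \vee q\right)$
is never true.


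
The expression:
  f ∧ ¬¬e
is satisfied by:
  {e: True, f: True}


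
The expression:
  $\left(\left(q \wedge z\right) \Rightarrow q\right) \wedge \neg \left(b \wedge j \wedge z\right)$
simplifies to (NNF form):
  $\neg b \vee \neg j \vee \neg z$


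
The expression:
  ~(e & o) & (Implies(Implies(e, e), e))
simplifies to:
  e & ~o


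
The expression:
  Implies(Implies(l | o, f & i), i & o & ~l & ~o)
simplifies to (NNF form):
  (l & ~f) | (l & ~i) | (o & ~f) | (o & ~i)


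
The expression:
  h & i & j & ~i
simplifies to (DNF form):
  False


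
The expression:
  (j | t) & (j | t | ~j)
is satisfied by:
  {t: True, j: True}
  {t: True, j: False}
  {j: True, t: False}


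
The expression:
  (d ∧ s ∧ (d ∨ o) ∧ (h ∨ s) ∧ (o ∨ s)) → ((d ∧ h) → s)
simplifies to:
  True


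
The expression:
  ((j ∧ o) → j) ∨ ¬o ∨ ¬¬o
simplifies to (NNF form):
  True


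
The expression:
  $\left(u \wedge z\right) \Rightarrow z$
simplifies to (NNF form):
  $\text{True}$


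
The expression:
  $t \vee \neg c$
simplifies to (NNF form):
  $t \vee \neg c$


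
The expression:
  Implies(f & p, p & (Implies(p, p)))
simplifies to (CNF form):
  True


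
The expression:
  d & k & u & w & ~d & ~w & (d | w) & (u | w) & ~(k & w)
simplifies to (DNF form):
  False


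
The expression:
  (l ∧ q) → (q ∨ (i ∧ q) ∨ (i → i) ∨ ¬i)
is always true.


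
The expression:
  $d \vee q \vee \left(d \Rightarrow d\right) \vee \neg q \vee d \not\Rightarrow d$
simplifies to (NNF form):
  $\text{True}$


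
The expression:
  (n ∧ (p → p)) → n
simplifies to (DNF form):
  True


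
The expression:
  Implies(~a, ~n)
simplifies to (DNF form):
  a | ~n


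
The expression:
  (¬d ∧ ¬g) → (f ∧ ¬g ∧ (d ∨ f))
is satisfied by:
  {d: True, g: True, f: True}
  {d: True, g: True, f: False}
  {d: True, f: True, g: False}
  {d: True, f: False, g: False}
  {g: True, f: True, d: False}
  {g: True, f: False, d: False}
  {f: True, g: False, d: False}


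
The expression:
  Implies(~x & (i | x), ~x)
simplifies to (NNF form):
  True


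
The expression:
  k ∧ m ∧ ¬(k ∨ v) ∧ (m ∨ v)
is never true.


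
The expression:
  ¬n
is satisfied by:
  {n: False}


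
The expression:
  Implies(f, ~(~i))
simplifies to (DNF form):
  i | ~f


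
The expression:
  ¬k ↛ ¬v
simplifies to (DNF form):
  v ∧ ¬k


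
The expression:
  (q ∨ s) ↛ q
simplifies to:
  s ∧ ¬q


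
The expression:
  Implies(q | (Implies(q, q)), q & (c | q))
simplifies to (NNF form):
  q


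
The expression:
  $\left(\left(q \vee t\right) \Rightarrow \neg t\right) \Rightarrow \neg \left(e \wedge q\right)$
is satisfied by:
  {t: True, e: False, q: False}
  {e: False, q: False, t: False}
  {t: True, q: True, e: False}
  {q: True, e: False, t: False}
  {t: True, e: True, q: False}
  {e: True, t: False, q: False}
  {t: True, q: True, e: True}


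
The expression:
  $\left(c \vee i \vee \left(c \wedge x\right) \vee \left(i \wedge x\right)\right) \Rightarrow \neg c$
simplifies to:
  $\neg c$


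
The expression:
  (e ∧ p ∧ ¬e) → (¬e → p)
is always true.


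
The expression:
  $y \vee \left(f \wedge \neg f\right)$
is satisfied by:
  {y: True}


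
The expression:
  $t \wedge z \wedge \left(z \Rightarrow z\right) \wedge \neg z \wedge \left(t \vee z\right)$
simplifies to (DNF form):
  $\text{False}$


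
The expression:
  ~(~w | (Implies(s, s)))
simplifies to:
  False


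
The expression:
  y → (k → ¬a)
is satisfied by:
  {k: False, y: False, a: False}
  {a: True, k: False, y: False}
  {y: True, k: False, a: False}
  {a: True, y: True, k: False}
  {k: True, a: False, y: False}
  {a: True, k: True, y: False}
  {y: True, k: True, a: False}


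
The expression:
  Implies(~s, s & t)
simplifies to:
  s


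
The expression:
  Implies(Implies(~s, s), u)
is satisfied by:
  {u: True, s: False}
  {s: False, u: False}
  {s: True, u: True}


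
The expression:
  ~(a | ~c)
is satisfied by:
  {c: True, a: False}


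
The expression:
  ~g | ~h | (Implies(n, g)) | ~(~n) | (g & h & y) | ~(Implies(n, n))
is always true.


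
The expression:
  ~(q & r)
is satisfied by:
  {q: False, r: False}
  {r: True, q: False}
  {q: True, r: False}


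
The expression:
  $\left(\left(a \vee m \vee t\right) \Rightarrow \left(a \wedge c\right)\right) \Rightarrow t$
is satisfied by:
  {t: True, m: True, c: False, a: False}
  {t: True, c: False, m: False, a: False}
  {a: True, t: True, m: True, c: False}
  {a: True, t: True, c: False, m: False}
  {t: True, m: True, c: True, a: False}
  {t: True, c: True, m: False, a: False}
  {t: True, a: True, c: True, m: True}
  {t: True, a: True, c: True, m: False}
  {m: True, a: False, c: False, t: False}
  {m: True, a: True, c: False, t: False}
  {a: True, c: False, m: False, t: False}
  {m: True, c: True, a: False, t: False}


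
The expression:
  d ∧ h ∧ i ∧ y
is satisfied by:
  {h: True, i: True, d: True, y: True}


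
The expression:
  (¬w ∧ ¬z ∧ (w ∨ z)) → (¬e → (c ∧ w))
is always true.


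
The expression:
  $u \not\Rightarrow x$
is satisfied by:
  {u: True, x: False}


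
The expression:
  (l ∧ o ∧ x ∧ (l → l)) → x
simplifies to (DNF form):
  True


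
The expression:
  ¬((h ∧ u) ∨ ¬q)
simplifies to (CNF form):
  q ∧ (¬h ∨ ¬u)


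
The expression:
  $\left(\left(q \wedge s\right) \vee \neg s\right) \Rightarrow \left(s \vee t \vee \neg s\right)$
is always true.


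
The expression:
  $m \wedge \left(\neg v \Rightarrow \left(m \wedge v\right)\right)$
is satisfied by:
  {m: True, v: True}


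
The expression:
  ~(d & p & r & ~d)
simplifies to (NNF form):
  True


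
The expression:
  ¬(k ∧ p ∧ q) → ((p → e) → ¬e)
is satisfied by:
  {p: True, q: True, k: True, e: False}
  {p: True, q: True, k: False, e: False}
  {p: True, k: True, q: False, e: False}
  {p: True, k: False, q: False, e: False}
  {q: True, k: True, p: False, e: False}
  {q: True, p: False, k: False, e: False}
  {q: False, k: True, p: False, e: False}
  {q: False, p: False, k: False, e: False}
  {p: True, e: True, q: True, k: True}


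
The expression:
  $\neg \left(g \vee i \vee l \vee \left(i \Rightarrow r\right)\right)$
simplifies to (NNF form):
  $\text{False}$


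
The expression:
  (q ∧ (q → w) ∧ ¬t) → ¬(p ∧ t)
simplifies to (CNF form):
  True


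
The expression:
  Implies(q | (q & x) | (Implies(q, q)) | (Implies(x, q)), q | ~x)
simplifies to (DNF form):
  q | ~x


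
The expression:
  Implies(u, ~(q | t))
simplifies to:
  ~u | (~q & ~t)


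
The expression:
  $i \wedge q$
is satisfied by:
  {i: True, q: True}


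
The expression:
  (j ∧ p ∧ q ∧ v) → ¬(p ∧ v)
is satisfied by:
  {p: False, v: False, q: False, j: False}
  {j: True, p: False, v: False, q: False}
  {q: True, p: False, v: False, j: False}
  {j: True, q: True, p: False, v: False}
  {v: True, j: False, p: False, q: False}
  {j: True, v: True, p: False, q: False}
  {q: True, v: True, j: False, p: False}
  {j: True, q: True, v: True, p: False}
  {p: True, q: False, v: False, j: False}
  {j: True, p: True, q: False, v: False}
  {q: True, p: True, j: False, v: False}
  {j: True, q: True, p: True, v: False}
  {v: True, p: True, q: False, j: False}
  {j: True, v: True, p: True, q: False}
  {q: True, v: True, p: True, j: False}


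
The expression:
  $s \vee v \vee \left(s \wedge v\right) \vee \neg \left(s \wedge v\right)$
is always true.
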